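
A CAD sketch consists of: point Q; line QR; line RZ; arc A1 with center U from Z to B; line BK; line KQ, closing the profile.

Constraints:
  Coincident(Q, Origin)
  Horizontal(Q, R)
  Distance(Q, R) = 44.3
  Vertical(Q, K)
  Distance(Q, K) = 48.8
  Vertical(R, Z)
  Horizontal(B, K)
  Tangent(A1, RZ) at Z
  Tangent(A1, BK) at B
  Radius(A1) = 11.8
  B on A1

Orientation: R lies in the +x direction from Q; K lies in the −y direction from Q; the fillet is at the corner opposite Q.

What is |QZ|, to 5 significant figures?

57.719

The virtual corner opposite Q is at (44.300, -48.800). A1 meets RZ tangentially, so UZ is at right angles to RZ and tangency of A1 to BK means the radius UB is perpendicular to BK, with radius 11.8, so the center U sits 11.8 in from both sides at U = (32.500, -37.000). That places the tangent points at Z = (44.300, -37.000) on RZ and B = (32.500, -48.800) on BK. Then |QZ| = |Z − Q| = 57.719.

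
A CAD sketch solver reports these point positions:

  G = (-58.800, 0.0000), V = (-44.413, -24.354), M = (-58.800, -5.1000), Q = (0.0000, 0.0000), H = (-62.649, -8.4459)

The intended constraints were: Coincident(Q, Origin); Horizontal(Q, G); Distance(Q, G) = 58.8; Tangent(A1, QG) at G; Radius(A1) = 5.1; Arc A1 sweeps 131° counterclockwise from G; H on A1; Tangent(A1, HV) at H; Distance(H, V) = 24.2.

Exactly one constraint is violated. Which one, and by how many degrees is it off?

Tangent(A1, HV) at H — off by 7.90°.

Q = (0.00, 0.00) ✓; Q.y = 0.00, G.y = 0.00 ✓; |QG| = 58.80 ✓; ∠(MG, GQ) = 90.00° ✓; |MG| = 5.100 ✓; bearing(M→H) − bearing(M→G) = 131.0° ✓; |MH| = 5.100 ✓; ∠(MH, HV) = 82.10° ✗; |HV| = 24.20 ✓.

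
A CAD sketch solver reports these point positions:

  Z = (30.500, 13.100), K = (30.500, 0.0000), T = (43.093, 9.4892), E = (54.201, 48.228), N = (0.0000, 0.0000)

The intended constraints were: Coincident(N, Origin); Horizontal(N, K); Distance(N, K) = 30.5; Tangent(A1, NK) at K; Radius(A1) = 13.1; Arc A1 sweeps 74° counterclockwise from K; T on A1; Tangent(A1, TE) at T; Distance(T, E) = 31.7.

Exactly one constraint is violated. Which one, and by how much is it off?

Distance(T, E) = 31.7 — off by 8.60.

N = (0.00, 0.00) ✓; N.y = 0.00, K.y = 0.00 ✓; |NK| = 30.50 ✓; ∠(ZK, KN) = 90.00° ✓; |ZK| = 13.10 ✓; bearing(Z→T) − bearing(Z→K) = 74.00° ✓; |ZT| = 13.10 ✓; ∠(ZT, TE) = 90.00° ✓; |TE| = 40.30 ✗.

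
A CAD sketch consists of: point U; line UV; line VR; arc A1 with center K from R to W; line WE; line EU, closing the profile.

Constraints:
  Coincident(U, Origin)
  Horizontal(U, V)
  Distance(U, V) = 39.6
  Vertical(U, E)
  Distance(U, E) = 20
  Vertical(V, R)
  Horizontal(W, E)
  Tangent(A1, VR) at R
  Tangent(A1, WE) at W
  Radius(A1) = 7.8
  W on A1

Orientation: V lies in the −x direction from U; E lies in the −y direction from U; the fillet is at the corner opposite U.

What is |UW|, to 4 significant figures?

37.57

The virtual corner opposite U is at (-39.60, -20.00). Since A1 is tangent to VR there, KR ⟂ VR and tangency of A1 to WE means the radius KW is perpendicular to WE, with radius 7.8, so the center K sits 7.8 in from both sides at K = (-31.80, -12.20). That places the tangent points at R = (-39.60, -12.20) on VR and W = (-31.80, -20.00) on WE. Then |UW| = |W − U| = 37.57.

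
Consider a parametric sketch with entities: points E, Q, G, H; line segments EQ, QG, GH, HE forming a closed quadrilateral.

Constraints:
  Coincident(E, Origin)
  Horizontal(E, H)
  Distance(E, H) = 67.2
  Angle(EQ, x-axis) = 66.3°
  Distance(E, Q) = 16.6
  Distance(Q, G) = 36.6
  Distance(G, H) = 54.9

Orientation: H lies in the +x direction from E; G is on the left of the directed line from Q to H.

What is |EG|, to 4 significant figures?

52.54

E is at the origin; E and H share the same y with |EH| = 67.2 and H in +x, so H = (67.2, 0). EQ runs at 66.3° with |EQ| = 16.6, so Q = (6.672, 15.20). G is determined by |QG| = 36.6 and |GH| = 54.9 together: it lies at the intersection of circle(Q, 36.6) and circle(H, 54.9). With |QH| = 62.41, the foot of the radical line on QH is 17.79 from Q and the perpendicular offset is √(36.6² − 17.79²) = 31.99. Taking the left-of-QH solution: G = (31.72, 41.89).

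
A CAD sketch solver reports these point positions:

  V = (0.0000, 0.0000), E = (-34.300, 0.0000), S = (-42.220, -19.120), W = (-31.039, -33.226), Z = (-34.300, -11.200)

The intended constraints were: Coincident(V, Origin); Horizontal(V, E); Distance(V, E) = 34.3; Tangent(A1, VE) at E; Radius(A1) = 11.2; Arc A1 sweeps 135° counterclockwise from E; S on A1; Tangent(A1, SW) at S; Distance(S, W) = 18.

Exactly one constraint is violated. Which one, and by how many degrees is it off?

Tangent(A1, SW) at S — off by 6.60°.

V = (0.00, 0.00) ✓; V.y = 0.00, E.y = 0.00 ✓; |VE| = 34.30 ✓; ∠(ZE, EV) = 90.00° ✓; |ZE| = 11.20 ✓; bearing(Z→S) − bearing(Z→E) = 135.0° ✓; |ZS| = 11.20 ✓; ∠(ZS, SW) = 96.60° ✗; |SW| = 18.00 ✓.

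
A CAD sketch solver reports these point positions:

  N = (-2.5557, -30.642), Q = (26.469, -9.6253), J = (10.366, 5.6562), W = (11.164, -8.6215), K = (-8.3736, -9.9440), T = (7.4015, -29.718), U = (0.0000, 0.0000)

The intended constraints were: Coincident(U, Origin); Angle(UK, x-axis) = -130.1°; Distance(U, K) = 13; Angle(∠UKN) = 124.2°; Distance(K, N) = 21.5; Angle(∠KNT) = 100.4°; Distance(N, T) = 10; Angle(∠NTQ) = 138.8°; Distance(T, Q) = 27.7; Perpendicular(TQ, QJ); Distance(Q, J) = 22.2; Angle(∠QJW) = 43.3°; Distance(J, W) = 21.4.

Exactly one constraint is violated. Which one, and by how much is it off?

Distance(J, W) = 21.4 — off by 7.10.

U = (0.00, 0.00) ✓; UK at -130.1° ✓; |UK| = 13.00 ✓; ∠UKN = 124.2° ✓; |KN| = 21.50 ✓; ∠KNT = 100.4° ✓; |NT| = 10.00 ✓; ∠NTQ = 138.8° ✓; |TQ| = 27.70 ✓; ∠(TQ, QJ) = 90.00° ✓; |QJ| = 22.20 ✓; ∠QJW = 43.30° ✓; |JW| = 14.30 ✗.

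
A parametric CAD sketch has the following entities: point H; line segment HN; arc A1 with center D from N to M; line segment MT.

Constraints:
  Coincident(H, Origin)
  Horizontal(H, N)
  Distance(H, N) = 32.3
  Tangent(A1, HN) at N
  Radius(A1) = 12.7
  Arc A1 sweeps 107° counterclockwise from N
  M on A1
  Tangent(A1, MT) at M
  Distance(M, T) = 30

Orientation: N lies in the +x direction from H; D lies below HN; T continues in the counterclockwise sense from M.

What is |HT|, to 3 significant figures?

53.6

H is at the origin; H and N share the same y with |HN| = 32.3 and N on the +x side, so N = (32.3, 0.00). The tangent condition forces DN to be normal to HN, so D = N + (0, -12.7) = (32.3, -12.7). On A1, N sits at bearing 90° from D; a 107° counterclockwise sweep puts M at bearing 197°, so M = D + 12.7·(cos 197°, sin 197°) = (20.2, -16.4). Since A1 is tangent to MT there, DM ⟂ MT, so MT runs along (−sin 197°, cos 197°); with |MT| = 30.0, T = (28.9, -45.1). Then |HT| = |T − H| = 53.6.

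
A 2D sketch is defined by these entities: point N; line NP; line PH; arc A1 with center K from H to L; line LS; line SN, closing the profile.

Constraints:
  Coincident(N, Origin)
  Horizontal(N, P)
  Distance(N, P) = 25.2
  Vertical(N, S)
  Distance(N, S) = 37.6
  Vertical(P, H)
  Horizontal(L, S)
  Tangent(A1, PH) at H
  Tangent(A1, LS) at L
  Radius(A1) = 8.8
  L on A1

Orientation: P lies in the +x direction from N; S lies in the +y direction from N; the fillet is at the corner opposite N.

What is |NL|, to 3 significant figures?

41.0

The virtual corner opposite N is at (25.2, 37.6). Tangency of A1 to PH means the radius KH is perpendicular to PH and the tangent condition forces KL to be normal to LS, with radius 8.8, so the center K sits 8.8 in from both sides at K = (16.4, 28.8). That places the tangent points at H = (25.2, 28.8) on PH and L = (16.4, 37.6) on LS. Then |NL| = |L − N| = 41.0.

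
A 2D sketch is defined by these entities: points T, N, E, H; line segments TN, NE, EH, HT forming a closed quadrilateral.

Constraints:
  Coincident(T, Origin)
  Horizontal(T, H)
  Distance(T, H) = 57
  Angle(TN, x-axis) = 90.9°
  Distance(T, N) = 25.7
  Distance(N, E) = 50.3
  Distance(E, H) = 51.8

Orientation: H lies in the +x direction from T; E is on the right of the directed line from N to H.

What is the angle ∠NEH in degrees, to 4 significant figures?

76.03°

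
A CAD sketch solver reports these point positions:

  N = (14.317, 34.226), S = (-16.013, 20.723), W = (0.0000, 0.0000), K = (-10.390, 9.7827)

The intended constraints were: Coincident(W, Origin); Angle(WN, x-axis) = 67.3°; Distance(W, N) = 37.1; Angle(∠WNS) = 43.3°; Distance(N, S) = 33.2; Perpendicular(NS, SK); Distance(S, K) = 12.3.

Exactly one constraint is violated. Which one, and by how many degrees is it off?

Perpendicular(NS, SK) — off by 3.20°.

W = (0.00, 0.00) ✓; WN at 67.30° ✓; |WN| = 37.10 ✓; ∠WNS = 43.30° ✓; |NS| = 33.20 ✓; ∠(NS, SK) = 93.20° ✗; |SK| = 12.30 ✓.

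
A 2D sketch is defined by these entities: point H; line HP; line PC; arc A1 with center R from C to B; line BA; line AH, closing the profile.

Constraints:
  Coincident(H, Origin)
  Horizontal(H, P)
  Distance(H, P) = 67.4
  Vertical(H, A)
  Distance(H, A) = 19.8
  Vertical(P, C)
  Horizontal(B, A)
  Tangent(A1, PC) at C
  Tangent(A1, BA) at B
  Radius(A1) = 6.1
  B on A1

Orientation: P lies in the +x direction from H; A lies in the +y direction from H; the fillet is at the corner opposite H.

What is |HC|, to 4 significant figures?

68.78

H is at the origin; H and P share the same y with |HP| = 67.4 and P on the +x side, so P = (67.40, 0.000). HA is vertical with |HA| = 19.8 and A on the +y side, so A = (0.000, 19.80). The virtual corner opposite H is at (67.40, 19.80). A1 meets PC tangentially, so RC is at right angles to PC and A1 meets BA tangentially, so RB is at right angles to BA, with radius 6.1, so the center R sits 6.1 in from both sides at R = (61.30, 13.70). That places the tangent points at C = (67.40, 13.70) on PC and B = (61.30, 19.80) on BA. Then |HC| = |C − H| = 68.78.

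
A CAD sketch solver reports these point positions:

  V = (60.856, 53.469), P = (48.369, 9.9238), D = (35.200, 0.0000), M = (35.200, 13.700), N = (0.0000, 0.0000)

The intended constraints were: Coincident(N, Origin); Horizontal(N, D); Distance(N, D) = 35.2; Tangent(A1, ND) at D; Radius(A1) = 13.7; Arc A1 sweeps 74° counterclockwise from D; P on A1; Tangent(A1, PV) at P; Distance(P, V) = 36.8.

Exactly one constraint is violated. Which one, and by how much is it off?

Distance(P, V) = 36.8 — off by 8.50.

N = (0.00, 0.00) ✓; N.y = 0.00, D.y = 0.00 ✓; |ND| = 35.20 ✓; ∠(MD, DN) = 90.00° ✓; |MD| = 13.70 ✓; bearing(M→P) − bearing(M→D) = 74.00° ✓; |MP| = 13.70 ✓; ∠(MP, PV) = 90.00° ✓; |PV| = 45.30 ✗.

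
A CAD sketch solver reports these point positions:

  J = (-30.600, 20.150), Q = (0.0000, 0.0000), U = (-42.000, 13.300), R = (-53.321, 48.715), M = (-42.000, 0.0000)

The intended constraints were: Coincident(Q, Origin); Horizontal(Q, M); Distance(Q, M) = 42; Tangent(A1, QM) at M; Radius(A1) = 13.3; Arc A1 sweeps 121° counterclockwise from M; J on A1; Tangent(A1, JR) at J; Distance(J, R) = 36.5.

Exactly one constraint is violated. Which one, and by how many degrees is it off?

Tangent(A1, JR) at J — off by 7.50°.

Q = (0.00, 0.00) ✓; Q.y = 0.00, M.y = 0.00 ✓; |QM| = 42.00 ✓; ∠(UM, MQ) = 90.00° ✓; |UM| = 13.30 ✓; bearing(U→J) − bearing(U→M) = 121.0° ✓; |UJ| = 13.30 ✓; ∠(UJ, JR) = 82.50° ✗; |JR| = 36.50 ✓.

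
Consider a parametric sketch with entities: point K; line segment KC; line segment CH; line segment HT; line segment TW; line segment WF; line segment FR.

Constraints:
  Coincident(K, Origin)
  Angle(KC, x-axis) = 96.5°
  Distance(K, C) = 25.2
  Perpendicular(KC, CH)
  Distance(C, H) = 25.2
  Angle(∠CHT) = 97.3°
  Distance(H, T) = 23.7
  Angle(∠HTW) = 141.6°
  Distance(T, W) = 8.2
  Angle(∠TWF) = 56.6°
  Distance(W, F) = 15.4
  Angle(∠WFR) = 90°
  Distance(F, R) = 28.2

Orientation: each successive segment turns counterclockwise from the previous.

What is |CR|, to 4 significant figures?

43.03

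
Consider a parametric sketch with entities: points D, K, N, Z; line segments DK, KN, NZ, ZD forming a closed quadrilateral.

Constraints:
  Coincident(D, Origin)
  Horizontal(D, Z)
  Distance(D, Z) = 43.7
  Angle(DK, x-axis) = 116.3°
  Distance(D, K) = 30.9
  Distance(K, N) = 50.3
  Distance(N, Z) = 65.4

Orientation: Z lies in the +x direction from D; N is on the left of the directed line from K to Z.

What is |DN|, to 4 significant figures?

66.20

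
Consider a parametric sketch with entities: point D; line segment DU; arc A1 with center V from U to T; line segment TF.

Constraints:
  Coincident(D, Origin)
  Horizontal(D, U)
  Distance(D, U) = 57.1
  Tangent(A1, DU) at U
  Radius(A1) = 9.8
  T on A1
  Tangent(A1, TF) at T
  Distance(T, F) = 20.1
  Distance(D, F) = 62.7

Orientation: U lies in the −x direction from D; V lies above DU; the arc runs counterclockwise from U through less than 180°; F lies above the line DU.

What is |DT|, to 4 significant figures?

49.46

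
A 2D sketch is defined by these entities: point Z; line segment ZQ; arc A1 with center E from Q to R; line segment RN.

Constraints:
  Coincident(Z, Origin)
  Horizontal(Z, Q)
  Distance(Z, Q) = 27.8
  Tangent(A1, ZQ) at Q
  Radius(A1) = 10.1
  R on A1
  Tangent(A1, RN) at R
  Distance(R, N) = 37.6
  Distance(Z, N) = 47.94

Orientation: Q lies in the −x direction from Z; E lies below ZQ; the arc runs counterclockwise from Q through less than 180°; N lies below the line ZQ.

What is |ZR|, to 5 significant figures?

39.334

Checks: |EQ| = 10.10 ✓; |ER| = 10.10 ✓; ∠(ER, RN) = 90.00° ✓; |RN| = 37.60 ✓; |ZN| = 47.94 ✓.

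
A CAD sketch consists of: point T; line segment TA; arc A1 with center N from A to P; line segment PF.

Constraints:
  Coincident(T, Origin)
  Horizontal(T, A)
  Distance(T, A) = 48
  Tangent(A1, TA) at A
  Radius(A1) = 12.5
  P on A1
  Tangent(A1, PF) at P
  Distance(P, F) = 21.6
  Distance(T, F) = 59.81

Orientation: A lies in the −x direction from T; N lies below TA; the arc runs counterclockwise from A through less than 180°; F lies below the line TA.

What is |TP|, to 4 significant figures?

61.58

T is at the origin; T and A share the same y with |TA| = 48.0 and A on the −x side, so A = (-48.00, 0.000). A1 meets TA tangentially, so NA is at right angles to TA, so N = A + (0, -12.5) = (-48.00, -12.50). Since NP ⟂ PF (tangency), |NF| = √(12.5² + 21.6²) = 24.96 regardless of where P sits on A1. So F lies on both circle(T, 59.81) and circle(N, 24.96); the below-TA intersection is F = (-46.66, -37.42). P is the foot of the tangent from F: P = (-58.47, -19.33).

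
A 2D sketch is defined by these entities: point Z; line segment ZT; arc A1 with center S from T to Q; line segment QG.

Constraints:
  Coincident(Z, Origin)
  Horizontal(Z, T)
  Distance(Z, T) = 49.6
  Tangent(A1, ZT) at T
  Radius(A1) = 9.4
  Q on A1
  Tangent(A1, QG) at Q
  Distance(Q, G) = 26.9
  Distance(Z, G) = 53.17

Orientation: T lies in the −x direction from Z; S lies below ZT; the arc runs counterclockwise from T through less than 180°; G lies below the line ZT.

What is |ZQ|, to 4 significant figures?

58.82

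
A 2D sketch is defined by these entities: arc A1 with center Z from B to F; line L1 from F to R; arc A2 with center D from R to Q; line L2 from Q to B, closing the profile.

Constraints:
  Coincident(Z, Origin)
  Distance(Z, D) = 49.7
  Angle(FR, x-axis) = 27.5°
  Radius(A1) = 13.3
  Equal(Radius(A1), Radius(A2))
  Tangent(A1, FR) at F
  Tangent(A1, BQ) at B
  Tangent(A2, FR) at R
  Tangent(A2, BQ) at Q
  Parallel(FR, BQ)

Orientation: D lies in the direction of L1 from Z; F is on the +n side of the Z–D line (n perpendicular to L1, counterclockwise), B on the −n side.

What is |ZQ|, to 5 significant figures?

51.449

Tangency of A1 to both parallel lines with radius 13.3 puts F and B at Z ± 13.3·n: F = (-6.1413, 11.797), B = (6.1413, -11.797). Equal radii place R and Q the same way about D: R = D + 13.3·n = (37.943, 34.746), Q = D − 13.3·n = (50.226, 11.152). Then |ZQ| = |Q − Z| = 51.449.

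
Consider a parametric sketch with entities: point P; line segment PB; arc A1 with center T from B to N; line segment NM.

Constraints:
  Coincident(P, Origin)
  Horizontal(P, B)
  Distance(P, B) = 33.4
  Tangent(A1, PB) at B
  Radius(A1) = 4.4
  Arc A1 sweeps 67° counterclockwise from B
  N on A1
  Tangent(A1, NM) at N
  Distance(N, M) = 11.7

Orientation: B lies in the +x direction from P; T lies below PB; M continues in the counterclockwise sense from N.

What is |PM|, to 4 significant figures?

28.19

P is at the origin; PB is horizontal with |PB| = 33.4 and B on the +x side, so B = (33.40, 0.000). A1 meets PB tangentially, so TB is at right angles to PB, so T = B + (0, -4.4) = (33.40, -4.400). On A1, B sits at bearing 90° from T; a 67° counterclockwise sweep puts N at bearing 157°, so N = T + 4.4·(cos 157°, sin 157°) = (29.35, -2.681). The tangent condition forces TN to be normal to NM, so NM runs along (−sin 157°, cos 157°); with |NM| = 11.7, M = (24.78, -13.45). Then |PM| = |M − P| = 28.19.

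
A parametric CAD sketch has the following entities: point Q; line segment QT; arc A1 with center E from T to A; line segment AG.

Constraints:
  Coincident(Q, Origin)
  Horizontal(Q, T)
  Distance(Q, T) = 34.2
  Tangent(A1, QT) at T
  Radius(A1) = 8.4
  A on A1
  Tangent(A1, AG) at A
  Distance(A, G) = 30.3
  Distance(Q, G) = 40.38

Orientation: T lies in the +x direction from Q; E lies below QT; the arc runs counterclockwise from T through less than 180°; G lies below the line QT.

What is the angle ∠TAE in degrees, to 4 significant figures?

51.99°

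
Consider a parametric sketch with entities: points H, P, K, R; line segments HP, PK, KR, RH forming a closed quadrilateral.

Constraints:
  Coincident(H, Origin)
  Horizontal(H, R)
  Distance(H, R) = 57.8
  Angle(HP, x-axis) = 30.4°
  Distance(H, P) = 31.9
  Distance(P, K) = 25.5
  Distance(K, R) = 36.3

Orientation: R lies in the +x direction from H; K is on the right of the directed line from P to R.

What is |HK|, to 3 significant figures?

24.3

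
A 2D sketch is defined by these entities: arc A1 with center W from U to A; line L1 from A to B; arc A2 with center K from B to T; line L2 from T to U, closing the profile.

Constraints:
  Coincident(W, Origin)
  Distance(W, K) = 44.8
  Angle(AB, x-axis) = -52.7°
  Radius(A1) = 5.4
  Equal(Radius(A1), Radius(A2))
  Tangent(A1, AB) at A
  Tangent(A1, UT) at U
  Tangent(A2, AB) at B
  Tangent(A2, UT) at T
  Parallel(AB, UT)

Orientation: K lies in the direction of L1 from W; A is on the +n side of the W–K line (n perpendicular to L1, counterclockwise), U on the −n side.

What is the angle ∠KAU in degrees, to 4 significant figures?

83.13°

The slot axis is L1's direction at -52.7°, so u = (cos -52.7°, sin -52.7°) = (0.6060, -0.7955) and n = (−sin -52.7°, cos -52.7°) = (0.7955, 0.6060). W is at the origin and K lies 44.8 along u from W, so K = 44.8·u = (27.15, -35.64). Tangency of A1 to both parallel lines with radius 5.4 puts A and U at W ± 5.4·n: A = (4.296, 3.272), U = (-4.296, -3.272). Then cos ∠KAU = AK·AU / (|AK||AU|), giving 83.13°.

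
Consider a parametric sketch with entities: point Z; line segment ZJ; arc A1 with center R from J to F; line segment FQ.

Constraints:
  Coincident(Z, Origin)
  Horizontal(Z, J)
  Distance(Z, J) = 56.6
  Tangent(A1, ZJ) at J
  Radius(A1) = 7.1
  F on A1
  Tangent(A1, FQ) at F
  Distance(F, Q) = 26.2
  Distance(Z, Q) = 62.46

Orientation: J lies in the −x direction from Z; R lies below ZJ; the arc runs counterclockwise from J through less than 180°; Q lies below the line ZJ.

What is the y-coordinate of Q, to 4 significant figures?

-33.92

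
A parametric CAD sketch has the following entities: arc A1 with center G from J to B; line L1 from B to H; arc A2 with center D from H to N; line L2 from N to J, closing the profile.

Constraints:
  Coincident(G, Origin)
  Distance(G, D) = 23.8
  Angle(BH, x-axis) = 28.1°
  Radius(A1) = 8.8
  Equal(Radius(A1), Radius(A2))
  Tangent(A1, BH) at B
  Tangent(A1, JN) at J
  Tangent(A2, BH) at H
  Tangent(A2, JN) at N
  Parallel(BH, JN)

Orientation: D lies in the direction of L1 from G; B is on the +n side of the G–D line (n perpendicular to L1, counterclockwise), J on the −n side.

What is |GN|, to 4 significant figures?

25.37

Tangency of A1 to both parallel lines with radius 8.8 puts B and J at G ± 8.8·n: B = (-4.145, 7.763), J = (4.145, -7.763). Equal radii place H and N the same way about D: H = D + 8.8·n = (16.85, 18.97), N = D − 8.8·n = (25.14, 3.447). Then |GN| = |N − G| = 25.37.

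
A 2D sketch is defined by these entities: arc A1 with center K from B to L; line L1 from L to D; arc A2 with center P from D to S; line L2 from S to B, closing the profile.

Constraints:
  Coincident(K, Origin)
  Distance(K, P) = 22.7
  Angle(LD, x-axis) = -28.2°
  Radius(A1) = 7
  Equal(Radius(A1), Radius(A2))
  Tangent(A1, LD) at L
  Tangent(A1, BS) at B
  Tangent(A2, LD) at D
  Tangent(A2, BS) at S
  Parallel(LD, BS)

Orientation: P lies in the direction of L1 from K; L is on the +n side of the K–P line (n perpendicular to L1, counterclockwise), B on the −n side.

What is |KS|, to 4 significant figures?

23.75

The slot axis is L1's direction at -28.2°, so u = (cos -28.2°, sin -28.2°) = (0.8813, -0.4726) and n = (−sin -28.2°, cos -28.2°) = (0.4726, 0.8813). K is at the origin and P lies 22.7 along u from K, so P = 22.7·u = (20.01, -10.73). Tangency of A1 to both parallel lines with radius 7.0 puts L and B at K ± 7.0·n: L = (3.308, 6.169), B = (-3.308, -6.169). Equal radii place D and S the same way about P: D = P + 7.0·n = (23.31, -4.558), S = P − 7.0·n = (16.70, -16.90). Then |KS| = |S − K| = 23.75.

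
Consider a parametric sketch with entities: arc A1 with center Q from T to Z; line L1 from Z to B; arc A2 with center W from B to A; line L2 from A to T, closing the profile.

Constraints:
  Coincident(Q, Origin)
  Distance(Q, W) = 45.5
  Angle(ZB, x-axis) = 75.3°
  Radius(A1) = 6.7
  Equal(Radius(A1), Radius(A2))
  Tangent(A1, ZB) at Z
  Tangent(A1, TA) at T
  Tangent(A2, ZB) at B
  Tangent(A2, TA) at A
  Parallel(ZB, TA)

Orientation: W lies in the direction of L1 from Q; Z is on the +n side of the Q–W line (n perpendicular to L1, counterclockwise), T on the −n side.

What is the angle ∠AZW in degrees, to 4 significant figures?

8.033°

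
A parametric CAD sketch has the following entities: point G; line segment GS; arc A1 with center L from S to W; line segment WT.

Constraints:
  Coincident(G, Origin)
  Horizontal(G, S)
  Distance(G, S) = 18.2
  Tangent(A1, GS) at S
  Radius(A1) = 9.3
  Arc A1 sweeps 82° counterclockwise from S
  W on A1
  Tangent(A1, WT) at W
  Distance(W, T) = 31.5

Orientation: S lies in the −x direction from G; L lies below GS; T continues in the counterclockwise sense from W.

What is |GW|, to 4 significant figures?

28.55

G is at the origin; G and S share the same y with |GS| = 18.2 and S on the −x side, so S = (-18.20, 0.000). A1 meets GS tangentially, so LS is at right angles to GS, so L = S + (0, -9.3) = (-18.20, -9.300). On A1, S sits at bearing 90° from L; an 82° counterclockwise sweep puts W at bearing 172°, so W = L + 9.3·(cos 172°, sin 172°) = (-27.41, -8.006). Then |GW| = |W − G| = 28.55.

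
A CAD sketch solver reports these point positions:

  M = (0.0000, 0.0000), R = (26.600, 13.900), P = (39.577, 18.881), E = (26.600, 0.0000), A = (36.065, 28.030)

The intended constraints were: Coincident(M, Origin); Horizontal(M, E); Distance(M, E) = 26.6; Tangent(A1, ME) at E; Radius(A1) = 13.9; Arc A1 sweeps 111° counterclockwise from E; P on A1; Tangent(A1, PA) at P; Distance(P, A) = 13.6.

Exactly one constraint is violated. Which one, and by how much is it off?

Distance(P, A) = 13.6 — off by 3.80.

M = (0.00, 0.00) ✓; M.y = 0.00, E.y = 0.00 ✓; |ME| = 26.60 ✓; ∠(RE, EM) = 90.00° ✓; |RE| = 13.90 ✓; bearing(R→P) − bearing(R→E) = 111.0° ✓; |RP| = 13.90 ✓; ∠(RP, PA) = 90.00° ✓; |PA| = 9.800 ✗.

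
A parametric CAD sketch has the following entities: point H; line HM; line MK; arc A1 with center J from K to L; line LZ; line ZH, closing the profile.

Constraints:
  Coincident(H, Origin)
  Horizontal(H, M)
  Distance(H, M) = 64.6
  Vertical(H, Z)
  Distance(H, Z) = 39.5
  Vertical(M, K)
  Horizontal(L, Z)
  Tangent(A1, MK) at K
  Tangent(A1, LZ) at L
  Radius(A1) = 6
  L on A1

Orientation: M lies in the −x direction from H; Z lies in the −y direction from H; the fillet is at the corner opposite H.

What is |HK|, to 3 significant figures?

72.8

H is at the origin; HM is horizontal with |HM| = 64.6 and M on the −x side, so M = (-64.6, 0.00). H and Z share the same x with |HZ| = 39.5 and Z on the −y side, so Z = (0.00, -39.5). The virtual corner opposite H is at (-64.6, -39.5). Since A1 is tangent to MK there, JK ⟂ MK and A1 meets LZ tangentially, so JL is at right angles to LZ, with radius 6.0, so the center J sits 6.0 in from both sides at J = (-58.6, -33.5). That places the tangent points at K = (-64.6, -33.5) on MK and L = (-58.6, -39.5) on LZ. Then |HK| = |K − H| = 72.8.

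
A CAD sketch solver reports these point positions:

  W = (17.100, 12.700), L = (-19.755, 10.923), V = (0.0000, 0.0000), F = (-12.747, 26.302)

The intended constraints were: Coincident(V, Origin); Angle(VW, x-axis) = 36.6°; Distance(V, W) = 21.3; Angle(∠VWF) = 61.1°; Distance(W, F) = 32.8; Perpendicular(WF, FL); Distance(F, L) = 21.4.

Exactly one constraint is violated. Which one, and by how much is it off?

Distance(F, L) = 21.4 — off by 4.50.

V = (0.00, 0.00) ✓; VW at 36.60° ✓; |VW| = 21.30 ✓; ∠VWF = 61.10° ✓; |WF| = 32.80 ✓; ∠(WF, FL) = 90.00° ✓; |FL| = 16.90 ✗.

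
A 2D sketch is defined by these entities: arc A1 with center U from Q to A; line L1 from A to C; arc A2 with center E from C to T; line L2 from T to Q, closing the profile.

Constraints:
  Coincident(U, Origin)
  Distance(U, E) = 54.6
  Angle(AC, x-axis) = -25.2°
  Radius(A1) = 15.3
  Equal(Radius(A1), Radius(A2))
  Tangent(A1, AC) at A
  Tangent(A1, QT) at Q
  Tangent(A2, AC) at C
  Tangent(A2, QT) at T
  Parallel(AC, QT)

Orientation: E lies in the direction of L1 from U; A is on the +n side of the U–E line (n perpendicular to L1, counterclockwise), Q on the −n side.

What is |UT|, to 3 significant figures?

56.7

Tangency of A1 to both parallel lines with radius 15.3 puts A and Q at U ± 15.3·n: A = (6.51, 13.8), Q = (-6.51, -13.8). Equal radii place C and T the same way about E: C = E + 15.3·n = (55.9, -9.40), T = E − 15.3·n = (42.9, -37.1). Then |UT| = |T − U| = 56.7.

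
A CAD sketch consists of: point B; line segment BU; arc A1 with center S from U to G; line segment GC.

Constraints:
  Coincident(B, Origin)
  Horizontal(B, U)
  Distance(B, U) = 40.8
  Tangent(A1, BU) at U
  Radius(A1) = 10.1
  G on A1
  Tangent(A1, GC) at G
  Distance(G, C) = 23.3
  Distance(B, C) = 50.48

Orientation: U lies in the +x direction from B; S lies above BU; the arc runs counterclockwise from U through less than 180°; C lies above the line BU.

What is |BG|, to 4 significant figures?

51.65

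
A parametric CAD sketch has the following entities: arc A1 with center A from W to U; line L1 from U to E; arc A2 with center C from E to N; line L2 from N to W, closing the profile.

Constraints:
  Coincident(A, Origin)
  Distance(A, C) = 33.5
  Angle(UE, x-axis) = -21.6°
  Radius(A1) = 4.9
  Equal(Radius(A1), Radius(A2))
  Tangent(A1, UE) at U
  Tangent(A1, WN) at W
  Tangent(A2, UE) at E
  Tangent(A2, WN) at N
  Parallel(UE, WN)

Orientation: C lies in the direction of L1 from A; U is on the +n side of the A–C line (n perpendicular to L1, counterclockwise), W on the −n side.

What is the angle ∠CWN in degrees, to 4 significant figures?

8.322°

The slot axis is L1's direction at -21.6°, so u = (cos -21.6°, sin -21.6°) = (0.9298, -0.3681) and n = (−sin -21.6°, cos -21.6°) = (0.3681, 0.9298). A is at the origin and C lies 33.5 along u from A, so C = 33.5·u = (31.15, -12.33). Tangency of A1 to both parallel lines with radius 4.9 puts U and W at A ± 4.9·n: U = (1.804, 4.556), W = (-1.804, -4.556). Equal radii place E and N the same way about C: E = C + 4.9·n = (32.95, -7.776), N = C − 4.9·n = (29.34, -16.89). Then cos ∠CWN = WC·WN / (|WC||WN|), giving 8.322°.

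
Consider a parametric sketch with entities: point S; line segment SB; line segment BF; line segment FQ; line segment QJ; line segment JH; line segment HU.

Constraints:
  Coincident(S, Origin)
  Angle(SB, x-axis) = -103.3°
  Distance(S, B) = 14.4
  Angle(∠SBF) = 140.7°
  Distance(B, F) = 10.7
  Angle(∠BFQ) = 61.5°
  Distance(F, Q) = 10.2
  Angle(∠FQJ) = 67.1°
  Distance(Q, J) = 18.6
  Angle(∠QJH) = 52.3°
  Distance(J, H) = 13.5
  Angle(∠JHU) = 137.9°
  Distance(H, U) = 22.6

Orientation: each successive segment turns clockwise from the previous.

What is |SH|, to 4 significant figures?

24.05

S is at the origin; SB runs at -103.3° with length 14.4, so B = (-3.313, -14.01). ∠SBF = 140.7° gives BF at -142.6° from the x-axis; with |BF| = 10.7, F = (-11.81, -20.51). ∠BFQ = 61.5° gives FQ at 98.90° from the x-axis; with |FQ| = 10.2, Q = (-13.39, -10.44). ∠FQJ = 67.1° gives QJ at -14.00° from the x-axis; with |QJ| = 18.6, J = (4.657, -14.94). ∠QJH = 52.3° gives JH at -141.7° from the x-axis; with |JH| = 13.5, H = (-5.938, -23.30). Then |SH| = |H − S| = 24.05.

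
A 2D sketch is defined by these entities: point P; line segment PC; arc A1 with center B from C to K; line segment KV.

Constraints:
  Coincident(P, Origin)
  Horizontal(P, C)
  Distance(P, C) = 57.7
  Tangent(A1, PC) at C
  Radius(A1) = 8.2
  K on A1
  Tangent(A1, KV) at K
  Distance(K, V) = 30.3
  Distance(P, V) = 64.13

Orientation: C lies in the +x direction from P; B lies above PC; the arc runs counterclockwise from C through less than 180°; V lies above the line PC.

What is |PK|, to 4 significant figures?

66.07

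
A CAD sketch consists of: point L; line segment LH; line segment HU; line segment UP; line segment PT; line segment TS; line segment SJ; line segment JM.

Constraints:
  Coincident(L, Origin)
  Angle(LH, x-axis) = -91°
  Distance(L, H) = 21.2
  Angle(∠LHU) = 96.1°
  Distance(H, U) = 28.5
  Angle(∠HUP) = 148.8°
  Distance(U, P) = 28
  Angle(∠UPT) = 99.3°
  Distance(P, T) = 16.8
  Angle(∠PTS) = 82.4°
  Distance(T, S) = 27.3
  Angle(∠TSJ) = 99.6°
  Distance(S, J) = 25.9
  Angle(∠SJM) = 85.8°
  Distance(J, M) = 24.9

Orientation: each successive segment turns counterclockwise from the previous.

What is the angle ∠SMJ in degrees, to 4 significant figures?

48.31°

L is at the origin; LH runs at -91.0° with length 21.2, so H = (-0.3700, -21.20). ∠LHU = 96.1° gives HU at -7.100° from the x-axis; with |HU| = 28.5, U = (27.91, -24.72). ∠HUP = 148.8° gives UP at 24.10° from the x-axis; with |UP| = 28.0, P = (53.47, -13.29). ∠UPT = 99.3° gives PT at 104.8° from the x-axis; with |PT| = 16.8, T = (49.18, 2.956). ∠PTS = 82.4° gives TS at -157.6° from the x-axis; with |TS| = 27.3, S = (23.94, -7.447). ∠TSJ = 99.6° gives SJ at -77.20° from the x-axis; with |SJ| = 25.9, J = (29.68, -32.70). ∠SJM = 85.8° gives JM at 17.00° from the x-axis; with |JM| = 24.9, M = (53.49, -25.42). Then cos ∠SMJ = MS·MJ / (|MS||MJ|), giving 48.31°.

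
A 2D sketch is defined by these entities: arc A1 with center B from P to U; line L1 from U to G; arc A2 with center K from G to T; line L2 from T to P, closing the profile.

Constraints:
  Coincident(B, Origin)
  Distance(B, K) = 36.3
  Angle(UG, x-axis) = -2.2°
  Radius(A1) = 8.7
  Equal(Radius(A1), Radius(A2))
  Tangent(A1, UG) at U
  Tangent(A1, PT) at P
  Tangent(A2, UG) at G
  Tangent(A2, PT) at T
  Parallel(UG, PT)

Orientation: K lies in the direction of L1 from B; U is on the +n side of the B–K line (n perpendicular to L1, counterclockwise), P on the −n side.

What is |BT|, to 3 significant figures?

37.3

The slot axis is L1's direction at -2.2°, so u = (cos -2.2°, sin -2.2°) = (0.999, -0.0384) and n = (−sin -2.2°, cos -2.2°) = (0.0384, 0.999). B is at the origin and K lies 36.3 along u from B, so K = 36.3·u = (36.3, -1.39). Tangency of A1 to both parallel lines with radius 8.7 puts U and P at B ± 8.7·n: U = (0.334, 8.69), P = (-0.334, -8.69). Equal radii place G and T the same way about K: G = K + 8.7·n = (36.6, 7.30), T = K − 8.7·n = (35.9, -10.1). Then |BT| = |T − B| = 37.3.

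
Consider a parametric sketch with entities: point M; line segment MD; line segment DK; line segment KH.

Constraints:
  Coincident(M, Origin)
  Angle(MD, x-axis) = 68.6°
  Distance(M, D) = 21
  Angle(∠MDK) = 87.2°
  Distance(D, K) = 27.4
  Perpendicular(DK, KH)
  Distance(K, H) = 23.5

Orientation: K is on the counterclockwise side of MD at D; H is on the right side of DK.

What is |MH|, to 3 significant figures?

51.7

M is at the origin; MD runs at 68.6° with length 21.0, so D = 21.0·(cos 68.6°, sin 68.6°) = (7.66, 19.6). ∠MDK = 87.2°, so DK runs at 68.6° + (180° − 87.2°) = 161° from the x-axis; with |DK| = 27.4, K = D + 27.4·(cos 161°, sin 161°) = (-18.3, 28.3). DK is perpendicular to KH; with |KH| = 23.5 on the right of DK, H = K + 23.5·(0.319, 0.948) = (-10.8, 50.6). Then |MH| = |H − M| = 51.7.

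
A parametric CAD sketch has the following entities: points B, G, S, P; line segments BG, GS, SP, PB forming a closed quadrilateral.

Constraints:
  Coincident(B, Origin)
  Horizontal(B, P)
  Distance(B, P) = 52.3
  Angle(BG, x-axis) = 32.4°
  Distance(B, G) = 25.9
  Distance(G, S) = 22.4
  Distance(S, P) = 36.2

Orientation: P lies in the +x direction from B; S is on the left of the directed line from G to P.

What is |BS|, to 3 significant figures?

47.5

B is at the origin; BP is horizontal with |BP| = 52.3 and P in +x, so P = (52.3, 0). BG runs at 32.4° with |BG| = 25.9, so G = (21.9, 13.9). S is determined by |GS| = 22.4 and |SP| = 36.2 together: it lies at the intersection of circle(G, 22.4) and circle(P, 36.2). With |GP| = 33.4, the foot of the radical line on GP is 4.63 from G and the perpendicular offset is √(22.4² − 4.63²) = 21.9. Taking the left-of-GP solution: S = (35.2, 31.9).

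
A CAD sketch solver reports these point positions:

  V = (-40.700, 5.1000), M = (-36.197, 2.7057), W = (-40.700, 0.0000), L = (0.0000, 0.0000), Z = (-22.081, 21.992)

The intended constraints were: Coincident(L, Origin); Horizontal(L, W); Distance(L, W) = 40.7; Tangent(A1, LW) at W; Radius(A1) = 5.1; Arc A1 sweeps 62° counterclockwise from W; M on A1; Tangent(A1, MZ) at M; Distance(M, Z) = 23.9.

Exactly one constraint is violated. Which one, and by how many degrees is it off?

Tangent(A1, MZ) at M — off by 8.20°.

L = (0.00, 0.00) ✓; L.y = 0.00, W.y = 0.00 ✓; |LW| = 40.70 ✓; ∠(VW, WL) = 90.00° ✓; |VW| = 5.100 ✓; bearing(V→M) − bearing(V→W) = 62.00° ✓; |VM| = 5.100 ✓; ∠(VM, MZ) = 98.20° ✗; |MZ| = 23.90 ✓.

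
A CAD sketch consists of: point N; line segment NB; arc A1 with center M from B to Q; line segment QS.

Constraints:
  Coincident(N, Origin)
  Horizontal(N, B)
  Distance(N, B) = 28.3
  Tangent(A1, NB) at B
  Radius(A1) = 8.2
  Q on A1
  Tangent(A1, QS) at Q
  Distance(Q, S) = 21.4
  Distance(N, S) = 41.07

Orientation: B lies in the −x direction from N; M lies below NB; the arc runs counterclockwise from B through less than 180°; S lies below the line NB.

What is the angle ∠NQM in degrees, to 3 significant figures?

6.59°

N is at the origin; N and B share the same y with |NB| = 28.3 and B on the −x side, so B = (-28.3, 0.00). A1 meets NB tangentially, so MB is at right angles to NB, so M = B + (0, -8.2) = (-28.3, -8.20). Since MQ ⟂ QS (tangency), |MS| = √(8.2² + 21.4²) = 22.9 regardless of where Q sits on A1. So S lies on both circle(N, 41.07) and circle(M, 22.9); the below-NB intersection is S = (-26.9, -31.1). Q is the foot of the tangent from S: Q = (-35.8, -11.6).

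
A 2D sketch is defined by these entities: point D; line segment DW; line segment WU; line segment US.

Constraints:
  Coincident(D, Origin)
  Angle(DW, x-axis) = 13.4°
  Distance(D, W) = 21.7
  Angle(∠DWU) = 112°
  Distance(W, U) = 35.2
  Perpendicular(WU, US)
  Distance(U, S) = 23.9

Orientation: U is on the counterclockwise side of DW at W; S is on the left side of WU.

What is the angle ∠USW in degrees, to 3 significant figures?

55.8°

D is at the origin; DW runs at 13.4° with length 21.7, so W = 21.7·(cos 13.4°, sin 13.4°) = (21.1, 5.03). ∠DWU = 112.0°, so WU runs at 13.4° + (180° − 112.0°) = 81.4° from the x-axis; with |WU| = 35.2, U = W + 35.2·(cos 81.4°, sin 81.4°) = (26.4, 39.8). WU is perpendicular to US; with |US| = 23.9 on the left of WU, S = U + 23.9·(-0.989, 0.150) = (2.74, 43.4). Then cos ∠USW = SU·SW / (|SU||SW|), giving 55.8°.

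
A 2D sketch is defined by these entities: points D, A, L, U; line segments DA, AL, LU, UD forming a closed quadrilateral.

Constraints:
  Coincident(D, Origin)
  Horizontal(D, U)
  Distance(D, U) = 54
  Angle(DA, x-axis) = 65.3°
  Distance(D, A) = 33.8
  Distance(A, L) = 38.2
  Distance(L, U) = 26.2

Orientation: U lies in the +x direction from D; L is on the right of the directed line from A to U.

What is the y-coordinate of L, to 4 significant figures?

-4.788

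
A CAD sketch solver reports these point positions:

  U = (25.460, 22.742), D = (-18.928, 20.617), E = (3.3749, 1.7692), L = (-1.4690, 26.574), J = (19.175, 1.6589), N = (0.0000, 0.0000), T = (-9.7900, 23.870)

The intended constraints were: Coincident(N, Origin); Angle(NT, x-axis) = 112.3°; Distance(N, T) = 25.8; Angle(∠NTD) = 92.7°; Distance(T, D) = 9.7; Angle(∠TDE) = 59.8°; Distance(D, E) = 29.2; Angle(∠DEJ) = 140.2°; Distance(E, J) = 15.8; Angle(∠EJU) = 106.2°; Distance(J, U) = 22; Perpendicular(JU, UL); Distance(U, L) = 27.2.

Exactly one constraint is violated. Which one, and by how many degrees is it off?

Perpendicular(JU, UL) — off by 8.50°.

N = (0.00, 0.00) ✓; NT at 112.3° ✓; |NT| = 25.80 ✓; ∠NTD = 92.71° ✓; |TD| = 9.700 ✓; ∠TDE = 59.80° ✓; |DE| = 29.20 ✓; ∠DEJ = 140.2° ✓; |EJ| = 15.80 ✓; ∠EJU = 106.2° ✓; |JU| = 22.00 ✓; ∠(JU, UL) = 98.50° ✗; |UL| = 27.20 ✓.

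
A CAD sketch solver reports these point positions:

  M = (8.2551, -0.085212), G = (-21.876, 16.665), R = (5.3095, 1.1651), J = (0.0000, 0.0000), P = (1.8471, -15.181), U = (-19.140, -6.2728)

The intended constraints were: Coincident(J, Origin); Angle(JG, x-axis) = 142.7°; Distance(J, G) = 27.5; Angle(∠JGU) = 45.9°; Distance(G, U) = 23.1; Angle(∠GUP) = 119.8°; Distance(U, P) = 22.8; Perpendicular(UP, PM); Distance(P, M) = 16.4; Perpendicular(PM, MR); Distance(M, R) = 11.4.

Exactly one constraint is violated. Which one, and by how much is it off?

Distance(M, R) = 11.4 — off by 8.20.

J = (0.00, 0.00) ✓; JG at 142.7° ✓; |JG| = 27.50 ✓; ∠JGU = 45.90° ✓; |GU| = 23.10 ✓; ∠GUP = 119.8° ✓; |UP| = 22.80 ✓; ∠(UP, PM) = 90.00° ✓; |PM| = 16.40 ✓; ∠(PM, MR) = 90.00° ✓; |MR| = 3.200 ✗.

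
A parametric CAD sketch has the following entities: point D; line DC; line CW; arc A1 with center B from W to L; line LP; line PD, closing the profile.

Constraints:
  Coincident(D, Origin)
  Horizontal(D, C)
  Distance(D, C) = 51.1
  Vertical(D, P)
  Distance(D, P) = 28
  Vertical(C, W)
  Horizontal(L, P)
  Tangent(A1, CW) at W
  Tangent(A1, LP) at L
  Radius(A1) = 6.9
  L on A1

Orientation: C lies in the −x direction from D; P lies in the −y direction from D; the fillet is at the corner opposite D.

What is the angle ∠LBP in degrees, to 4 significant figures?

81.13°

D is at the origin; D and C share the same y with |DC| = 51.1 and C on the −x side, so C = (-51.10, 0.000). DP is vertical with |DP| = 28.0 and P on the −y side, so P = (0.000, -28.00). The virtual corner opposite D is at (-51.10, -28.00). Tangency of A1 to CW means the radius BW is perpendicular to CW and since A1 is tangent to LP there, BL ⟂ LP, with radius 6.9, so the center B sits 6.9 in from both sides at B = (-44.20, -21.10). That places the tangent points at W = (-51.10, -21.10) on CW and L = (-44.20, -28.00) on LP. Then cos ∠LBP = BL·BP / (|BL||BP|), giving 81.13°.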